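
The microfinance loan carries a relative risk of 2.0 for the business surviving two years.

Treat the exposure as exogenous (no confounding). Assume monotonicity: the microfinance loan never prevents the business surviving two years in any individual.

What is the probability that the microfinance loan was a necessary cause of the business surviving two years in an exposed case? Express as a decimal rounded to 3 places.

Under exogeneity and monotonicity, PN = (RR − 1) / RR = 1 − 1/RR.
PN = (2.0 − 1) / 2.0 = 1 / 2.0 ≈ 0.5000

PN ≈ 0.500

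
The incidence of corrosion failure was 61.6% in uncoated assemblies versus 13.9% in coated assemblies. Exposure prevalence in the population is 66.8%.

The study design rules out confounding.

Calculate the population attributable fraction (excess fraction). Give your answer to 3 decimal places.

p₁ = 0.616, p₀ = 0.139.
Overall risk P(Y=1) = π·p₁ + (1−π)·p₀ = 0.668×0.616 + 0.332×0.139 = 0.45764.
Under exogeneity, PAF = [P(Y=1) − p₀] / P(Y=1).
PAF = (0.45764 − 0.139) / 0.45764 ≈ 0.6963

PAF ≈ 0.696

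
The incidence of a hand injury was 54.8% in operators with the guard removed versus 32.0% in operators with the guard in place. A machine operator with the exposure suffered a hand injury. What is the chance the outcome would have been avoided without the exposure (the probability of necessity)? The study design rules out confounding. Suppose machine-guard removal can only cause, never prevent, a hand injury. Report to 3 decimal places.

PN ≈ 0.416

p₁ = 0.548, p₀ = 0.32.
Under exogeneity and monotonicity, PN = (p₁ − p₀) / p₁.
PN = (0.548 − 0.32) / 0.548 = 0.228 / 0.548 ≈ 0.4161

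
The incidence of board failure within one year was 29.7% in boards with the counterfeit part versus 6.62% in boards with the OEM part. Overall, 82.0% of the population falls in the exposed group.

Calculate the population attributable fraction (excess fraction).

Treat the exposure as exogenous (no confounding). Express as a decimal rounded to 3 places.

PAF ≈ 0.741

p₁ = 0.297, p₀ = 0.0662.
Overall risk P(Y=1) = π·p₁ + (1−π)·p₀ = 0.82×0.297 + 0.18×0.0662 = 0.25546.
Under exogeneity, PAF = [P(Y=1) − p₀] / P(Y=1).
PAF = (0.25546 − 0.0662) / 0.25546 ≈ 0.7409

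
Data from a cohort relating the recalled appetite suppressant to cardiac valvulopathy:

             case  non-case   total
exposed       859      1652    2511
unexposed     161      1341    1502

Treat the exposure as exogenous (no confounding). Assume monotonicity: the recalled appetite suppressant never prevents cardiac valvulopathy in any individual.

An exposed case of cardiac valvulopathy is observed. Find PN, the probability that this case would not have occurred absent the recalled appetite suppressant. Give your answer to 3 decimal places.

p₁ = P(outcome | exposed) = 859/2511 = 0.34209
p₀ = P(outcome | unexposed) = 161/1502 = 0.10719
Under exogeneity and monotonicity, PN = (p₁ − p₀)/p₁.
PN = (0.34209 − 0.10719) / 0.34209 ≈ 0.6867

PN ≈ 0.687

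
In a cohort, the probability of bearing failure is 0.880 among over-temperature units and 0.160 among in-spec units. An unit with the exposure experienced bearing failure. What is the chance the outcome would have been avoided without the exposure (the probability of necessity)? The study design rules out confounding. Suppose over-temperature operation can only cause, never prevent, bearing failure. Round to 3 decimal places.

PN ≈ 0.818

Let p₁ = 0.88, p₀ = 0.16.
Under exogeneity and monotonicity, PN = (p₁ − p₀) / p₁.
PN = (0.88 − 0.16) / 0.88 = 0.72 / 0.88 ≈ 0.8182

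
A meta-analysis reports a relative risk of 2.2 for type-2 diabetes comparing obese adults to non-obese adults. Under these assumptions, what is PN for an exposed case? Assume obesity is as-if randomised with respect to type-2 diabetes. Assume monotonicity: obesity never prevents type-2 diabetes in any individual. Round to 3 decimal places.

Under exogeneity and monotonicity, PN = (RR − 1) / RR = 1 − 1/RR.
PN = (2.2 − 1) / 2.2 = 1.2 / 2.2 ≈ 0.5455

PN ≈ 0.545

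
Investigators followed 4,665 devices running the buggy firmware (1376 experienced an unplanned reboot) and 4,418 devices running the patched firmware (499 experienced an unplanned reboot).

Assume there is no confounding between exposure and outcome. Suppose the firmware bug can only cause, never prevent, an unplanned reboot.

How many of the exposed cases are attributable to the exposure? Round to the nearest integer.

about 849 cases

p₁ = P(outcome | exposed) = 1376/4665 = 0.29496
p₀ = P(outcome | unexposed) = 499/4418 = 0.11295
PN = (p₁ − p₀)/p₁ = (0.29496 − 0.11295) / 0.29496 ≈ 0.61708.
Attributable cases ≈ PN × (exposed cases) = 0.61708 × 1376 ≈ 849.10.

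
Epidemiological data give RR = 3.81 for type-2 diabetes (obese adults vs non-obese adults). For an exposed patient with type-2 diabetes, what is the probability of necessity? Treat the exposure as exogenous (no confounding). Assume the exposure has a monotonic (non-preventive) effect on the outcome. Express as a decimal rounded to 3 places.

PN ≈ 0.738

Under exogeneity and monotonicity, PN = (RR − 1) / RR = 1 − 1/RR.
PN = (3.81 − 1) / 3.81 = 2.81 / 3.81 ≈ 0.7375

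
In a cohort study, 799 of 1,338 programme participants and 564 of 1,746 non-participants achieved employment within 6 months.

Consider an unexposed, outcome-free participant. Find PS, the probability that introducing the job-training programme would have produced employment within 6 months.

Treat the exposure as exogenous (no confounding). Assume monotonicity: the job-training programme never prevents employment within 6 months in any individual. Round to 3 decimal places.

PS ≈ 0.405

p₁ = P(outcome | exposed) = 799/1338 = 0.59716
p₀ = P(outcome | unexposed) = 564/1746 = 0.32302
Under exogeneity and monotonicity, PS = (p₁ − p₀) / (1 − p₀).
PS = (0.59716 − 0.32302) / (1 − 0.32302) = 0.27414 / 0.67698 ≈ 0.4049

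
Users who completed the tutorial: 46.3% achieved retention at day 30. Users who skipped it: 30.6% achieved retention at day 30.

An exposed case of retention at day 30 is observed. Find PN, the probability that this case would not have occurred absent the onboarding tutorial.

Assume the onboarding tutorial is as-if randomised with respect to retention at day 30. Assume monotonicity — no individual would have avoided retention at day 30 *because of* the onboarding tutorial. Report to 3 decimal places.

PN ≈ 0.339

p₁ = 0.463, p₀ = 0.306.
Under exogeneity and monotonicity, PN = (p₁ − p₀) / p₁.
PN = (0.463 − 0.306) / 0.463 = 0.157 / 0.463 ≈ 0.3391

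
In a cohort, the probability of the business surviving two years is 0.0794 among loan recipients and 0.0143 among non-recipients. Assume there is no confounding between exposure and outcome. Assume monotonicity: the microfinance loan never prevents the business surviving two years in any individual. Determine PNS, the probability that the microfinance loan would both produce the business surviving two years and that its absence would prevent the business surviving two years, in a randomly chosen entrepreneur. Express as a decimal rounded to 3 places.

PNS ≈ 0.065

Let p₁ = 0.0794, p₀ = 0.0143.
Under exogeneity and monotonicity, PNS = p₁ − p₀.
PNS = 0.0794 − 0.0143 = 0.0651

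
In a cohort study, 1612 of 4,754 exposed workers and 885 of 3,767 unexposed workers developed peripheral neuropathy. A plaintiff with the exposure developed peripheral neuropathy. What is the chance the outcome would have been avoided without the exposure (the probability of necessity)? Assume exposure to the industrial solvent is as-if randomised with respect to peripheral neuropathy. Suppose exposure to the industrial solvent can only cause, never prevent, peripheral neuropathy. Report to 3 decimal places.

PN ≈ 0.307

p₁ = P(outcome | exposed) = 1612/4754 = 0.33908
p₀ = P(outcome | unexposed) = 885/3767 = 0.23493
Under exogeneity and monotonicity, PN = (p₁ − p₀) / p₁.
PN = (0.33908 − 0.23493) / 0.33908 = 0.10415 / 0.33908 ≈ 0.3071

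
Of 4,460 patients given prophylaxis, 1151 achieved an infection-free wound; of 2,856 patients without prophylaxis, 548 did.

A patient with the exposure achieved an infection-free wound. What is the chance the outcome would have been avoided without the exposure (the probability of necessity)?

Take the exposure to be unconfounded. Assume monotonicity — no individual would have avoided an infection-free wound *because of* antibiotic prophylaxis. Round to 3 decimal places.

p₁ = P(outcome | exposed) = 1151/4460 = 0.25807
p₀ = P(outcome | unexposed) = 548/2856 = 0.19188
Under exogeneity and monotonicity, PN = (p₁ − p₀) / p₁.
PN = (0.25807 − 0.19188) / 0.25807 = 0.066195 / 0.25807 ≈ 0.2565

PN ≈ 0.256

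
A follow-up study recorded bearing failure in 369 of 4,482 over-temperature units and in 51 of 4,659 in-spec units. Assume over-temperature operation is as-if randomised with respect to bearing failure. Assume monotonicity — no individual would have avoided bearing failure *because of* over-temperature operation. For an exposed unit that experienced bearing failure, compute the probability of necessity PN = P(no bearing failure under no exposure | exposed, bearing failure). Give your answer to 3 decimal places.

PN ≈ 0.867

p₁ = P(outcome | exposed) = 369/4482 = 0.082329
p₀ = P(outcome | unexposed) = 51/4659 = 0.010947
Under exogeneity and monotonicity, PN = (p₁ − p₀) / p₁.
PN = (0.082329 − 0.010947) / 0.082329 = 0.071383 / 0.082329 ≈ 0.8670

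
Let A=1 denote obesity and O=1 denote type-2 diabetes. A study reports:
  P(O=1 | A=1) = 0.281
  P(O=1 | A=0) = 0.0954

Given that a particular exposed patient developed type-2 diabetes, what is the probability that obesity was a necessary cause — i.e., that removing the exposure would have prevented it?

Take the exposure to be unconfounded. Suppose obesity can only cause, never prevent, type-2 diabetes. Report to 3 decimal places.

PN ≈ 0.660

Let p₁ = 0.281, p₀ = 0.0954.
Under exogeneity and monotonicity, PN = (p₁ − p₀) / p₁.
PN = (0.281 − 0.0954) / 0.281 = 0.1856 / 0.281 ≈ 0.6605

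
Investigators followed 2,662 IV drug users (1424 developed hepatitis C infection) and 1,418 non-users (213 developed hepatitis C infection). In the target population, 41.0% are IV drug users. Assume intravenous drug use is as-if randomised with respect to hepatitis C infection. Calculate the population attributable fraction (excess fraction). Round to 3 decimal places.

p₁ = P(outcome | exposed) = 1424/2662 = 0.53494
p₀ = P(outcome | unexposed) = 213/1418 = 0.15021
Overall risk P(Y=1) = π·p₁ + (1−π)·p₀ = 0.41×0.53494 + 0.59×0.15021 = 0.30795.
Under exogeneity, PAF = [P(Y=1) − p₀] / P(Y=1).
PAF = (0.30795 − 0.15021) / 0.30795 ≈ 0.5122

PAF ≈ 0.512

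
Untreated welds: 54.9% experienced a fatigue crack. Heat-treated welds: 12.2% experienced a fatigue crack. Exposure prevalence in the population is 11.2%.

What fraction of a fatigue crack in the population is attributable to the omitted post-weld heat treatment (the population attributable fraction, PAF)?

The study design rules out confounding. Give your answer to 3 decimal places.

p₁ = 0.549, p₀ = 0.122.
Overall risk P(Y=1) = π·p₁ + (1−π)·p₀ = 0.112×0.549 + 0.888×0.122 = 0.16982.
Under exogeneity, PAF = [P(Y=1) − p₀] / P(Y=1).
PAF = (0.16982 − 0.122) / 0.16982 ≈ 0.2816

PAF ≈ 0.282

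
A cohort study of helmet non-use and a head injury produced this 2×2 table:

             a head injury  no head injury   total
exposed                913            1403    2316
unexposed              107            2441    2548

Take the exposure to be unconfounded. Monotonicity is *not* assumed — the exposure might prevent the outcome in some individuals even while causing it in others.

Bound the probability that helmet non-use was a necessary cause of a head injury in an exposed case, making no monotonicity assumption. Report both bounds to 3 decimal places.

0.893 ≤ PN ≤ 1.000

p₁ = P(outcome | exposed) = 913/2316 = 0.39421
p₀ = P(outcome | unexposed) = 107/2548 = 0.041994
Under exogeneity alone the bounds on PN are max{0,(p₁−p₀)/p₁} ≤ PN ≤ min{1,(1−p₀)/p₁}.
  lower = (p₁ − p₀)/p₁ = 0.35222 / 0.39421 ≈ 0.8935
  upper = min{1, (1 − p₀)/p₁} = 0.95801 / 0.39421 ≈ 2.4302 → capped at 1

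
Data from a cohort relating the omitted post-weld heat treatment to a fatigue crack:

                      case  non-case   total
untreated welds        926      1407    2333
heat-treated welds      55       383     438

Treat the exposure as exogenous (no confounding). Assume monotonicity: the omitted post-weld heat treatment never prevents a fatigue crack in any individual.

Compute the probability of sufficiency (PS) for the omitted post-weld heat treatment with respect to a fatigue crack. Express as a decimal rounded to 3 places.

p₁ = P(outcome | exposed) = 926/2333 = 0.39691
p₀ = P(outcome | unexposed) = 55/438 = 0.12557
Under exogeneity and monotonicity, PS = (p₁ − p₀) / (1 − p₀).
PS = (0.39691 − 0.12557) / (1 − 0.12557) = 0.27134 / 0.87443 ≈ 0.3103

PS ≈ 0.310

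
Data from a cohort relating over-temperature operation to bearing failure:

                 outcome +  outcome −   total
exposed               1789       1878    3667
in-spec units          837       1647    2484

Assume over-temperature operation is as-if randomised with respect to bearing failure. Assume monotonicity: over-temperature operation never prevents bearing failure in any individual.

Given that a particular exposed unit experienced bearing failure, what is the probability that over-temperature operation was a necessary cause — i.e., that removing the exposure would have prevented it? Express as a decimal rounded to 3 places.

p₁ = P(outcome | exposed) = 1789/3667 = 0.48786
p₀ = P(outcome | unexposed) = 837/2484 = 0.33696
Under exogeneity and monotonicity, PN = (p₁ − p₀) / p₁.
PN = (0.48786 − 0.33696) / 0.48786 = 0.15091 / 0.48786 ≈ 0.3093

PN ≈ 0.309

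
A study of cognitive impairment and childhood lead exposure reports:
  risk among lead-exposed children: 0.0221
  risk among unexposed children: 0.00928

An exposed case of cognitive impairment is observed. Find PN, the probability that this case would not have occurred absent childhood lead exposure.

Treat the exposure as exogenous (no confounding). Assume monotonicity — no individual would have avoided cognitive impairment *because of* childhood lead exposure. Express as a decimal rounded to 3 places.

Let p₁ = 0.0221, p₀ = 0.00928.
Under exogeneity and monotonicity, PN = (p₁ − p₀) / p₁.
PN = (0.0221 − 0.00928) / 0.0221 = 0.01282 / 0.0221 ≈ 0.5801

PN ≈ 0.580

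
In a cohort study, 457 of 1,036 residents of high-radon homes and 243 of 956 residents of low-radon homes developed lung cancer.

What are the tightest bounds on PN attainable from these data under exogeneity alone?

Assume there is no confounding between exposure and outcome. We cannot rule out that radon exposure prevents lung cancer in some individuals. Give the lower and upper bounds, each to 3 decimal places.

0.424 ≤ PN ≤ 1.000

p₁ = P(outcome | exposed) = 457/1036 = 0.44112
p₀ = P(outcome | unexposed) = 243/956 = 0.25418
Under exogeneity alone the bounds on PN are max{0,(p₁−p₀)/p₁} ≤ PN ≤ min{1,(1−p₀)/p₁}.
  lower = (p₁ − p₀)/p₁ = 0.18694 / 0.44112 ≈ 0.4238
  upper = min{1, (1 − p₀)/p₁} = 0.74582 / 0.44112 ≈ 1.6907 → capped at 1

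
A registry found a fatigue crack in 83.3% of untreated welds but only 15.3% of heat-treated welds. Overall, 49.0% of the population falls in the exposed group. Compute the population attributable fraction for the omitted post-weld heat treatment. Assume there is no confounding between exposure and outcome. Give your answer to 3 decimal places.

PAF ≈ 0.685

p₁ = 0.833, p₀ = 0.153.
Overall risk P(Y=1) = π·p₁ + (1−π)·p₀ = 0.49×0.833 + 0.51×0.153 = 0.4862.
Under exogeneity, PAF = [P(Y=1) − p₀] / P(Y=1).
PAF = (0.4862 − 0.153) / 0.4862 ≈ 0.6853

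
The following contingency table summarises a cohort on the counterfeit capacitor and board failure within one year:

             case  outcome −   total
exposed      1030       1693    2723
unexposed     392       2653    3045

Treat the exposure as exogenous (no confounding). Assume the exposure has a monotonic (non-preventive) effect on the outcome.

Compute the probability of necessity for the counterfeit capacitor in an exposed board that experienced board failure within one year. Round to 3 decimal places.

p₁ = P(outcome | exposed) = 1030/2723 = 0.37826
p₀ = P(outcome | unexposed) = 392/3045 = 0.12874
Under exogeneity and monotonicity, PN = (p₁ − p₀) / p₁.
PN = (0.37826 − 0.12874) / 0.37826 = 0.24952 / 0.37826 ≈ 0.6597

PN ≈ 0.660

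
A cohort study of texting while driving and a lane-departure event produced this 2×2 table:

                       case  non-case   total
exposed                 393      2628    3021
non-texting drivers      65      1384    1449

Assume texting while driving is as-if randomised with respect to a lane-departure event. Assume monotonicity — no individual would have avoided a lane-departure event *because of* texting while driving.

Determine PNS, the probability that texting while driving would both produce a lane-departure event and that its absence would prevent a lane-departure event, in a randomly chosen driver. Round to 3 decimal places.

p₁ = P(outcome | exposed) = 393/3021 = 0.13009
p₀ = P(outcome | unexposed) = 65/1449 = 0.044859
Under exogeneity and monotonicity, PNS = p₁ − p₀.
PNS = 0.13009 − 0.044859 = 0.085231

PNS ≈ 0.085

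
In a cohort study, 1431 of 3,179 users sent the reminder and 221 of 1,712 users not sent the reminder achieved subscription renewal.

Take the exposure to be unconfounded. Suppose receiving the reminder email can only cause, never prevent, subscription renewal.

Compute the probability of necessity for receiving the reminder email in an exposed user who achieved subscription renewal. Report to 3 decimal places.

PN ≈ 0.713

p₁ = P(outcome | exposed) = 1431/3179 = 0.45014
p₀ = P(outcome | unexposed) = 221/1712 = 0.12909
Under exogeneity and monotonicity, PN = (p₁ − p₀) / p₁.
PN = (0.45014 − 0.12909) / 0.45014 = 0.32105 / 0.45014 ≈ 0.7132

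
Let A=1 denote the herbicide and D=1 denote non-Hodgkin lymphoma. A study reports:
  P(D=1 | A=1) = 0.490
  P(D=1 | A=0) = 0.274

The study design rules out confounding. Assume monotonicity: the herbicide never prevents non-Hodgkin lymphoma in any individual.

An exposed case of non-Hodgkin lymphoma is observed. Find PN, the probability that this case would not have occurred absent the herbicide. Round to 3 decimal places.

PN ≈ 0.441

Let p₁ = 0.49, p₀ = 0.274.
Under exogeneity and monotonicity, PN = (p₁ − p₀) / p₁.
PN = (0.49 − 0.274) / 0.49 = 0.216 / 0.49 ≈ 0.4408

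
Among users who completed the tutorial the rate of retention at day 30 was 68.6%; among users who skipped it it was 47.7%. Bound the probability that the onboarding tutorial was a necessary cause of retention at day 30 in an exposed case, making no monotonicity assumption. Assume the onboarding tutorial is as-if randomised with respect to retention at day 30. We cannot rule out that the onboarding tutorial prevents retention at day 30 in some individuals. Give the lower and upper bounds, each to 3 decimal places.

p₁ = 0.686, p₀ = 0.477.
Under exogeneity alone the bounds on PN are max{0,(p₁−p₀)/p₁} ≤ PN ≤ min{1,(1−p₀)/p₁}.
  lower = (p₁ − p₀)/p₁ = 0.209 / 0.686 ≈ 0.3047
  upper = min{1, (1 − p₀)/p₁} = 0.523 / 0.686 ≈ 0.7624

0.305 ≤ PN ≤ 0.762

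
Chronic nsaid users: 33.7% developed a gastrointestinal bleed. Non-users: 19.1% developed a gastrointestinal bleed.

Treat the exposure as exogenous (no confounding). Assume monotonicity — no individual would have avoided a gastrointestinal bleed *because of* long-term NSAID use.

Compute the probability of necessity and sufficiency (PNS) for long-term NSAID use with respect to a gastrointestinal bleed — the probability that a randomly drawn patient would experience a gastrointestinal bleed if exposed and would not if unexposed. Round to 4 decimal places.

PNS ≈ 0.1460

p₁ = 0.337, p₀ = 0.191.
Under exogeneity and monotonicity, PNS = p₁ − p₀.
PNS = 0.337 − 0.191 = 0.146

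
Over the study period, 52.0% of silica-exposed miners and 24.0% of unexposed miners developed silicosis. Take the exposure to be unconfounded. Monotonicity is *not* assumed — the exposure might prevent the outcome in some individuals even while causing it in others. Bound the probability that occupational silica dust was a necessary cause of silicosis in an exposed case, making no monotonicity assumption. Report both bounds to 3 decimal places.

p₁ = 0.52, p₀ = 0.24.
Under exogeneity alone the bounds on PN are max{0,(p₁−p₀)/p₁} ≤ PN ≤ min{1,(1−p₀)/p₁}.
  lower = (p₁ − p₀)/p₁ = 0.28 / 0.52 ≈ 0.5385
  upper = min{1, (1 − p₀)/p₁} = 0.76 / 0.52 ≈ 1.4615 → capped at 1

0.538 ≤ PN ≤ 1.000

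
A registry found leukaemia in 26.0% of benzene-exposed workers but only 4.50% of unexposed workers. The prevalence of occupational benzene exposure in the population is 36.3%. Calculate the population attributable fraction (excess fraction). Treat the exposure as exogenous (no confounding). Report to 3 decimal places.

PAF ≈ 0.634

p₁ = 0.26, p₀ = 0.045.
Overall risk P(Y=1) = π·p₁ + (1−π)·p₀ = 0.363×0.26 + 0.637×0.045 = 0.12305.
Under exogeneity, PAF = [P(Y=1) − p₀] / P(Y=1).
PAF = (0.12305 − 0.045) / 0.12305 ≈ 0.6343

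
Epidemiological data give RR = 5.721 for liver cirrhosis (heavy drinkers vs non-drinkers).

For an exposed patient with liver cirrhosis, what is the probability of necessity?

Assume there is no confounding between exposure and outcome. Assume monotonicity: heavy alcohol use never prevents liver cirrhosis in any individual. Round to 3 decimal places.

PN ≈ 0.825

Under exogeneity and monotonicity, PN = (RR − 1) / RR = 1 − 1/RR.
PN = (5.721 − 1) / 5.721 = 4.721 / 5.721 ≈ 0.8252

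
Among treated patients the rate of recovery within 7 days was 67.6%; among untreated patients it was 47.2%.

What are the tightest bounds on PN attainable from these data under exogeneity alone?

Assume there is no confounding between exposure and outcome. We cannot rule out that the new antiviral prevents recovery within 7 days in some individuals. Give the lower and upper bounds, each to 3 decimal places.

0.302 ≤ PN ≤ 0.781

p₁ = 0.676, p₀ = 0.472.
Under exogeneity alone the bounds on PN are max{0,(p₁−p₀)/p₁} ≤ PN ≤ min{1,(1−p₀)/p₁}.
  lower = (p₁ − p₀)/p₁ = 0.204 / 0.676 ≈ 0.3018
  upper = min{1, (1 − p₀)/p₁} = 0.528 / 0.676 ≈ 0.7811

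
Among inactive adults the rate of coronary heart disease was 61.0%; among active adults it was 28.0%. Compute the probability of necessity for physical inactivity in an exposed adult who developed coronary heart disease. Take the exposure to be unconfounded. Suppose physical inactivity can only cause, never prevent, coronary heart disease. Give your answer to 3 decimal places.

PN ≈ 0.541

p₁ = 0.61, p₀ = 0.28.
Under exogeneity and monotonicity, PN = (p₁ − p₀) / p₁.
PN = (0.61 − 0.28) / 0.61 = 0.33 / 0.61 ≈ 0.5410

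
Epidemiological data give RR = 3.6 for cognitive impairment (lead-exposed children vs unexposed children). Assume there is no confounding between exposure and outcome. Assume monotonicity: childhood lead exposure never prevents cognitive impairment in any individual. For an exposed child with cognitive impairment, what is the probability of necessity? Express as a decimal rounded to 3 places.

Under exogeneity and monotonicity, PN = (RR − 1) / RR = 1 − 1/RR.
PN = (3.6 − 1) / 3.6 = 2.6 / 3.6 ≈ 0.7222

PN ≈ 0.722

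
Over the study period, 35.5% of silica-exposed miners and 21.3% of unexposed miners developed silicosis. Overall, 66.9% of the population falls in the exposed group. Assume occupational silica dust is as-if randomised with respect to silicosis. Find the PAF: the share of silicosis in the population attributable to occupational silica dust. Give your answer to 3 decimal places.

p₁ = 0.355, p₀ = 0.213.
Overall risk P(Y=1) = π·p₁ + (1−π)·p₀ = 0.669×0.355 + 0.331×0.213 = 0.308.
Under exogeneity, PAF = [P(Y=1) − p₀] / P(Y=1).
PAF = (0.308 − 0.213) / 0.308 ≈ 0.3084

PAF ≈ 0.308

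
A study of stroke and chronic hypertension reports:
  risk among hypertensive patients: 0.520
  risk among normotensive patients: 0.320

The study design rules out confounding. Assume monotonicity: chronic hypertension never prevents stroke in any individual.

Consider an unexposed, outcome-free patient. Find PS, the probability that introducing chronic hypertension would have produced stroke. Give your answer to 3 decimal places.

Let p₁ = 0.52, p₀ = 0.32.
Under exogeneity and monotonicity, PS = (p₁ − p₀) / (1 − p₀).
PS = (0.52 − 0.32) / (1 − 0.32) = 0.2 / 0.68 ≈ 0.2941

PS ≈ 0.294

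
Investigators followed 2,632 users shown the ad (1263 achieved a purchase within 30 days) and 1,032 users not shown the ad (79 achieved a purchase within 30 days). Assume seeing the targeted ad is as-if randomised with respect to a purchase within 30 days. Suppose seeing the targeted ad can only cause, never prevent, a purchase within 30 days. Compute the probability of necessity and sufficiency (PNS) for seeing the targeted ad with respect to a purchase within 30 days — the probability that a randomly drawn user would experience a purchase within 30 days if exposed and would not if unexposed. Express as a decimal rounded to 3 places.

PNS ≈ 0.403

p₁ = P(outcome | exposed) = 1263/2632 = 0.47986
p₀ = P(outcome | unexposed) = 79/1032 = 0.07655
Under exogeneity and monotonicity, PNS = p₁ − p₀.
PNS = 0.47986 − 0.07655 = 0.40331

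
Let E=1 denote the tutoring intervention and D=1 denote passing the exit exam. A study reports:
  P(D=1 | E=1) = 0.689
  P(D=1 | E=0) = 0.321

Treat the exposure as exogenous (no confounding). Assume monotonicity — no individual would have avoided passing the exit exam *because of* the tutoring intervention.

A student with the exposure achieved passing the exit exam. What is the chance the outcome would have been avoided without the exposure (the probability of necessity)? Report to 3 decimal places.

PN ≈ 0.534

Let p₁ = 0.689, p₀ = 0.321.
Under exogeneity and monotonicity, PN = (p₁ − p₀) / p₁.
PN = (0.689 − 0.321) / 0.689 = 0.368 / 0.689 ≈ 0.5341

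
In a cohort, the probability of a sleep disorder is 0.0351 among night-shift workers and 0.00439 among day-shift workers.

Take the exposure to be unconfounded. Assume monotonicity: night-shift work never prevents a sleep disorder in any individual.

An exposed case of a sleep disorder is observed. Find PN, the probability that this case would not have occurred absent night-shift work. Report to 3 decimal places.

PN ≈ 0.875

Let p₁ = 0.0351, p₀ = 0.00439.
Under exogeneity and monotonicity, PN = (p₁ − p₀) / p₁.
PN = (0.0351 − 0.00439) / 0.0351 = 0.03071 / 0.0351 ≈ 0.8749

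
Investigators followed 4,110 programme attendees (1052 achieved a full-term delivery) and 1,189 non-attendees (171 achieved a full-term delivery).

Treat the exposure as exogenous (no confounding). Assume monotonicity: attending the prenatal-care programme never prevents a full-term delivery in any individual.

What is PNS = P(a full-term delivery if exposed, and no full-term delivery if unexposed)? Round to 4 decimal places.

PNS ≈ 0.1121

p₁ = P(outcome | exposed) = 1052/4110 = 0.25596
p₀ = P(outcome | unexposed) = 171/1189 = 0.14382
Under exogeneity and monotonicity, PNS = p₁ − p₀.
PNS = 0.25596 − 0.14382 = 0.11214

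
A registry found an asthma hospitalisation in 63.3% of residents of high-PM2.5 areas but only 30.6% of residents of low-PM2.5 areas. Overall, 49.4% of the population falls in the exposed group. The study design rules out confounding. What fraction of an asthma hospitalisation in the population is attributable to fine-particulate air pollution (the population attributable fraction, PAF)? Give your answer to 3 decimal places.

PAF ≈ 0.346

p₁ = 0.633, p₀ = 0.306.
Overall risk P(Y=1) = π·p₁ + (1−π)·p₀ = 0.494×0.633 + 0.506×0.306 = 0.46754.
Under exogeneity, PAF = [P(Y=1) − p₀] / P(Y=1).
PAF = (0.46754 − 0.306) / 0.46754 ≈ 0.3455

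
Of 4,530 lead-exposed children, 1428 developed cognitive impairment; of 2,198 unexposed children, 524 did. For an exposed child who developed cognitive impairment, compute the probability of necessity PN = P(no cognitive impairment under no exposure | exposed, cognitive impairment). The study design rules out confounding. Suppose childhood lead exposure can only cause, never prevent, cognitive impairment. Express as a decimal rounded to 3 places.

p₁ = P(outcome | exposed) = 1428/4530 = 0.31523
p₀ = P(outcome | unexposed) = 524/2198 = 0.2384
Under exogeneity and monotonicity, PN = (p₁ − p₀) / p₁.
PN = (0.31523 − 0.2384) / 0.31523 = 0.076833 / 0.31523 ≈ 0.2437

PN ≈ 0.244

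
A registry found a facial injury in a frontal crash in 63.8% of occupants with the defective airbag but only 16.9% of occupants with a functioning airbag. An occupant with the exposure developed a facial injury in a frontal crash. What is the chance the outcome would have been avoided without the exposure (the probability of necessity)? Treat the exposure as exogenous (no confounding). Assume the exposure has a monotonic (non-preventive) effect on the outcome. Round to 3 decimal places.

PN ≈ 0.735

p₁ = 0.638, p₀ = 0.169.
Under exogeneity and monotonicity, PN = (p₁ − p₀) / p₁.
PN = (0.638 − 0.169) / 0.638 = 0.469 / 0.638 ≈ 0.7351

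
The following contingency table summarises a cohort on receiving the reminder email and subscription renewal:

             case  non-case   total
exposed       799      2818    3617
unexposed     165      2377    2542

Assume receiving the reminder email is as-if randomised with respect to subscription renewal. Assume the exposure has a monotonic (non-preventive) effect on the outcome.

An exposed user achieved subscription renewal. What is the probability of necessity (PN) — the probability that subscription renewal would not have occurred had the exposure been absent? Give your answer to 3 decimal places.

p₁ = P(outcome | exposed) = 799/3617 = 0.2209
p₀ = P(outcome | unexposed) = 165/2542 = 0.06491
Under exogeneity and monotonicity, PN = (p₁ − p₀)/p₁.
PN = (0.2209 − 0.06491) / 0.2209 ≈ 0.7062

PN ≈ 0.706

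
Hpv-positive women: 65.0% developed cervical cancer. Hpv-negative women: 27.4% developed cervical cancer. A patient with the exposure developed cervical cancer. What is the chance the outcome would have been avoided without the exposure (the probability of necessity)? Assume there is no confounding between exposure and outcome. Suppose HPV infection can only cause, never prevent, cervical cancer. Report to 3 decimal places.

p₁ = 0.65, p₀ = 0.274.
Under exogeneity and monotonicity, PN = (p₁ − p₀) / p₁.
PN = (0.65 − 0.274) / 0.65 = 0.376 / 0.65 ≈ 0.5785

PN ≈ 0.578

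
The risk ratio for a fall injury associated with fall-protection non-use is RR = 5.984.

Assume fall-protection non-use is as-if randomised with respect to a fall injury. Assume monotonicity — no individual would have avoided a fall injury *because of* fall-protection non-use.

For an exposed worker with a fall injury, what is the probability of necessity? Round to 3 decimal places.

Under exogeneity and monotonicity, PN = (RR − 1) / RR = 1 − 1/RR.
PN = (5.984 − 1) / 5.984 = 4.984 / 5.984 ≈ 0.8329

PN ≈ 0.833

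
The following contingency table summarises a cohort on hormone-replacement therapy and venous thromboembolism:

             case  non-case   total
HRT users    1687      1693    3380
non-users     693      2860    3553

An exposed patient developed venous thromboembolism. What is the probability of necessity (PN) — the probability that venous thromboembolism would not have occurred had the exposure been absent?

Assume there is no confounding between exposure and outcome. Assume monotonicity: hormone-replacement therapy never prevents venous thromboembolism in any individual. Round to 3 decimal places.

p₁ = P(outcome | exposed) = 1687/3380 = 0.49911
p₀ = P(outcome | unexposed) = 693/3553 = 0.19505
Under exogeneity and monotonicity, PN = (p₁ − p₀)/p₁.
PN = (0.49911 − 0.19505) / 0.49911 ≈ 0.6092

PN ≈ 0.609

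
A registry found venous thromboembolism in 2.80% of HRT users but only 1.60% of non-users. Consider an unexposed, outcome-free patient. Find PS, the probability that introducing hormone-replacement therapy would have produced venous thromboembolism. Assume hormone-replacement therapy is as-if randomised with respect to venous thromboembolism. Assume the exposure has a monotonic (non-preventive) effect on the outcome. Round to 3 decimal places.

p₁ = 0.028, p₀ = 0.016.
Under exogeneity and monotonicity, PS = (p₁ − p₀) / (1 − p₀).
PS = (0.028 − 0.016) / (1 − 0.016) = 0.012 / 0.984 ≈ 0.0122

PS ≈ 0.012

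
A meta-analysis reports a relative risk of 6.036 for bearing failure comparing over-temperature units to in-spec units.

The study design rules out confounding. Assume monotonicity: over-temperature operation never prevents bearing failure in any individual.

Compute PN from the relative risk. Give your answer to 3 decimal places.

PN ≈ 0.834

Under exogeneity and monotonicity, PN = (RR − 1) / RR = 1 − 1/RR.
PN = (6.036 − 1) / 6.036 = 5.036 / 6.036 ≈ 0.8343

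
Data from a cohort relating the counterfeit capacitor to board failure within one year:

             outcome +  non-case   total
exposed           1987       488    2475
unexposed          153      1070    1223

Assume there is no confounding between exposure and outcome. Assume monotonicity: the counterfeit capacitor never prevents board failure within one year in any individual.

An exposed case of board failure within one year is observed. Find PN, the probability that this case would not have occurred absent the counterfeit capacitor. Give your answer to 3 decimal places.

p₁ = P(outcome | exposed) = 1987/2475 = 0.80283
p₀ = P(outcome | unexposed) = 153/1223 = 0.1251
Under exogeneity and monotonicity, PN = (p₁ − p₀) / p₁.
PN = (0.80283 − 0.1251) / 0.80283 = 0.67773 / 0.80283 ≈ 0.8442

PN ≈ 0.844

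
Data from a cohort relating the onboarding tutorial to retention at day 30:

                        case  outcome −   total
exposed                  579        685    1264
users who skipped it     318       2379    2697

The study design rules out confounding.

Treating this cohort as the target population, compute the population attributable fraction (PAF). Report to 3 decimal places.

PAF ≈ 0.479

p₁ = P(outcome | exposed) = 579/1264 = 0.45807
p₀ = P(outcome | unexposed) = 318/2697 = 0.11791
Exposure prevalence π = 1264/3961 = 0.31911; overall risk P(Y=1) = 0.22646.
Under exogeneity, PAF = [P(Y=1) − p₀]/P(Y=1).
PAF = (0.22646 − 0.11791) / 0.22646 ≈ 0.4793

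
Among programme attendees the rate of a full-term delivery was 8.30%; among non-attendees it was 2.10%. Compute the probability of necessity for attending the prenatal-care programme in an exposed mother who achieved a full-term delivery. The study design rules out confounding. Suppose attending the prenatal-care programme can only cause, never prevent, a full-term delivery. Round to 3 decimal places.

p₁ = 0.083, p₀ = 0.021.
Under exogeneity and monotonicity, PN = (p₁ − p₀) / p₁.
PN = (0.083 − 0.021) / 0.083 = 0.062 / 0.083 ≈ 0.7470

PN ≈ 0.747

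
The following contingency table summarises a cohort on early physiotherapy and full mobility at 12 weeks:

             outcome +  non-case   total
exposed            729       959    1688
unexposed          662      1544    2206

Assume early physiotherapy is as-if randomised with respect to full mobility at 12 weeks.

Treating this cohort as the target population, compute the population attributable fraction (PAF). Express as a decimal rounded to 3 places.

PAF ≈ 0.160

p₁ = P(outcome | exposed) = 729/1688 = 0.43187
p₀ = P(outcome | unexposed) = 662/2206 = 0.30009
Exposure prevalence π = 1688/3894 = 0.43349; overall risk P(Y=1) = 0.35722.
Under exogeneity, PAF = [P(Y=1) − p₀]/P(Y=1).
PAF = (0.35722 − 0.30009) / 0.35722 ≈ 0.1599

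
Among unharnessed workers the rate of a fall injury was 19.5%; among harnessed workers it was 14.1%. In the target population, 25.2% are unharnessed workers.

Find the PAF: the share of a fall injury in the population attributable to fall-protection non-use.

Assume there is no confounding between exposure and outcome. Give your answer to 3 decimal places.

p₁ = 0.195, p₀ = 0.141.
Overall risk P(Y=1) = π·p₁ + (1−π)·p₀ = 0.252×0.195 + 0.748×0.141 = 0.15461.
Under exogeneity, PAF = [P(Y=1) − p₀] / P(Y=1).
PAF = (0.15461 − 0.141) / 0.15461 ≈ 0.0880

PAF ≈ 0.088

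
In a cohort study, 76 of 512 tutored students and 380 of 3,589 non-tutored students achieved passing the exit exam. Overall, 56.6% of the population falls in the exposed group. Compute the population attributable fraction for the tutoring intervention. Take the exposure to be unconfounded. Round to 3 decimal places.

p₁ = P(outcome | exposed) = 76/512 = 0.14844
p₀ = P(outcome | unexposed) = 380/3589 = 0.10588
Overall risk P(Y=1) = π·p₁ + (1−π)·p₀ = 0.566×0.14844 + 0.434×0.10588 = 0.12997.
Under exogeneity, PAF = [P(Y=1) − p₀] / P(Y=1).
PAF = (0.12997 − 0.10588) / 0.12997 ≈ 0.1853

PAF ≈ 0.185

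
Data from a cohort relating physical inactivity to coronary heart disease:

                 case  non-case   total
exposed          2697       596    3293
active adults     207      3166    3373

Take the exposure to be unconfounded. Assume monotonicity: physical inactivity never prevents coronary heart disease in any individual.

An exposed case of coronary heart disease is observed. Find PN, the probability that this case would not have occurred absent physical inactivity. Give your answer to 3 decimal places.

PN ≈ 0.925

p₁ = P(outcome | exposed) = 2697/3293 = 0.81901
p₀ = P(outcome | unexposed) = 207/3373 = 0.06137
Under exogeneity and monotonicity, PN = (p₁ − p₀)/p₁.
PN = (0.81901 − 0.06137) / 0.81901 ≈ 0.9251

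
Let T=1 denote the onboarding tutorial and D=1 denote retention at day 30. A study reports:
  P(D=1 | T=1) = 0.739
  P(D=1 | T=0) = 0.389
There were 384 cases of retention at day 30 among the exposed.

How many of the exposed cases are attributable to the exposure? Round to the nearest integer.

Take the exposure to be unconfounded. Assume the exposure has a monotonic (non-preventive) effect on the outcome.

Let p₁ = 0.739, p₀ = 0.389.
PN = (p₁ − p₀)/p₁ = (0.739 − 0.389) / 0.739 ≈ 0.47361.
Attributable cases ≈ PN × (exposed cases) = 0.47361 × 384 ≈ 181.87.

about 182 cases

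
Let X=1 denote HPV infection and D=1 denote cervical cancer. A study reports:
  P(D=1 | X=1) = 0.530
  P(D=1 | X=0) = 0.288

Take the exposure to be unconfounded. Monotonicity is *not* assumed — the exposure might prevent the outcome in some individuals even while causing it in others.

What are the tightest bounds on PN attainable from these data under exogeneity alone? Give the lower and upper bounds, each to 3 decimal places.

Let p₁ = 0.53, p₀ = 0.288.
Under exogeneity alone the bounds on PN are max{0,(p₁−p₀)/p₁} ≤ PN ≤ min{1,(1−p₀)/p₁}.
  lower = (p₁ − p₀)/p₁ = 0.242 / 0.53 ≈ 0.4566
  upper = min{1, (1 − p₀)/p₁} = 0.712 / 0.53 ≈ 1.3434 → capped at 1

0.457 ≤ PN ≤ 1.000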